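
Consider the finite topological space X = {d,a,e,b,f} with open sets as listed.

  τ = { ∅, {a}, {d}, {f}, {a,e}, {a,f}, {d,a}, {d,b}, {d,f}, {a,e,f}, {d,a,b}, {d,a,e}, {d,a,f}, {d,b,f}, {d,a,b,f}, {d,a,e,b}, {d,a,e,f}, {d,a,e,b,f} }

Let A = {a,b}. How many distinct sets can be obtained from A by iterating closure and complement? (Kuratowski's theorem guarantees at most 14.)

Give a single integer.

8

cl via duality: int({d,e,f}) = {d,f}, so X∖{d,f} = {a,e,b}
Write k for closure, c for complement:
  1. A     = {a,b}
  2. kA    = {a,e,b}
  3. cA    = {d,e,f}
  4. ckA   = {d,f}
  5. kcA   = {d,e,b,f}
  6. kckA  = {d,b,f}
  7. ckcA  = {a}
  8. ckckA = {a,e}
applying k or c yields no new set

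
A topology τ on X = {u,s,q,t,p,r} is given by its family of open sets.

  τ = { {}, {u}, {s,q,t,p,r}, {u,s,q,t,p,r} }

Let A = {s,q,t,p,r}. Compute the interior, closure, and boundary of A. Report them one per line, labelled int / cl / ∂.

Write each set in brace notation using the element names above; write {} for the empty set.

opens ⊆ A: {}, {s,q,t,p,r}; union → int = {s,q,t,p,r}
complement {u}; its interior {u}; cl(A) = X∖{u} = {s,q,t,p,r}
boundary = {s,q,t,p,r} ∖ {s,q,t,p,r} = {}

int(A) = {s,q,t,p,r}
cl(A)  = {s,q,t,p,r}
∂A     = {}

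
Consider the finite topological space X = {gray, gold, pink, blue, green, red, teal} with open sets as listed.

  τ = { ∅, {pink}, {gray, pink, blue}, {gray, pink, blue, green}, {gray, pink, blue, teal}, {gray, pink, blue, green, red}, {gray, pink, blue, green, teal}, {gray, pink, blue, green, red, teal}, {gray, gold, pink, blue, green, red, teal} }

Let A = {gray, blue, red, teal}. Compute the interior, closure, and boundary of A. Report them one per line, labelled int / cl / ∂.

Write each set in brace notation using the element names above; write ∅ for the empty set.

opens ⊆ A: ∅; union → int = ∅
complement {gold, pink, green}; its interior {pink}; cl(A) = X∖{pink} = {gray, gold, blue, green, red, teal}
boundary = {gray, gold, blue, green, red, teal} ∖ ∅ = {gray, gold, blue, green, red, teal}

int(A) = ∅
cl(A)  = {gray, gold, blue, green, red, teal}
∂A     = {gray, gold, blue, green, red, teal}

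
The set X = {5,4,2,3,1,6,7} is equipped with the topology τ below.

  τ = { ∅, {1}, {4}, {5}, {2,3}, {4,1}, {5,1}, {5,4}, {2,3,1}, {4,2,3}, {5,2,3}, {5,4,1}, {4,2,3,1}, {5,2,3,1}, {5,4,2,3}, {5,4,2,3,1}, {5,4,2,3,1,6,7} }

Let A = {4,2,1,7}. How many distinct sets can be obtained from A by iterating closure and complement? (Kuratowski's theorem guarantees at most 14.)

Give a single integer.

X∖A={5,3,6}, int(X∖A)={5}, hence cl(A)={4,2,3,1,6,7}
Orbit (k=closure, c=complement):
  1. A     = {4,2,1,7}
  2. kA    = {4,2,3,1,6,7}
  3. cA    = {5,3,6}
  4. ckA   = {5}
  5. kcA   = {5,2,3,6,7}
  6. kckA  = {5,6,7}
  7. ckcA  = {4,1}
  8. ckckA = {4,2,3,1}
  9. kckcA = {4,1,6,7}
  10. ckckcA = {5,2,3}
(closed under both — stop)

10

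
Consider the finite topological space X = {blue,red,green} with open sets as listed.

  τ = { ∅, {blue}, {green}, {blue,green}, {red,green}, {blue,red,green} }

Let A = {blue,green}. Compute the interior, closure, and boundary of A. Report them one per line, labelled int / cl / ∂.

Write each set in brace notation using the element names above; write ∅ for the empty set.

int(A) = {blue,green}
cl(A)  = {blue,red,green}
∂A     = {red}

open subsets of A: ∅, {blue}, {green}, {blue,green}; so int(A) = {blue,green}
closure: X∖int(X∖A) = X∖∅ = {blue,red,green}
∂A = {blue,red,green} minus {blue,green} = {red}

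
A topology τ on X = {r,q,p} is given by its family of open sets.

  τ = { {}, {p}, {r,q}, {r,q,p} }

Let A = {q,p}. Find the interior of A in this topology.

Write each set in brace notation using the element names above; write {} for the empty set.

{p}

open subsets of A: {}, {p}; so int(A) = {p}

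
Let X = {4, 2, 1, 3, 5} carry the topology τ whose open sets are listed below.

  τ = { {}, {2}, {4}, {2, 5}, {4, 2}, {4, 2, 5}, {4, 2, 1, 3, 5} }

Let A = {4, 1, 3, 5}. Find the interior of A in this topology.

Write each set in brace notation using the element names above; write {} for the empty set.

{4}

interior: largest open inside A is {4} (from {}, {4})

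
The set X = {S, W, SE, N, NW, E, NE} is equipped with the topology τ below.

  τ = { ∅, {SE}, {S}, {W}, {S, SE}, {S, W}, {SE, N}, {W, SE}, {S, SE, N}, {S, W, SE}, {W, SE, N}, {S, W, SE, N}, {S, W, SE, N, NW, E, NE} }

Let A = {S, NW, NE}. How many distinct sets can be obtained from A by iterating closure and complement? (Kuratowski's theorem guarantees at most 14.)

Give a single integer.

6

cl via duality: int({W, SE, N, E}) = {W, SE, N}, so X∖{W, SE, N} = {S, NW, E, NE}
Write k for closure, c for complement:
  1. A     = {S, NW, NE}
  2. kA    = {S, NW, E, NE}
  3. cA    = {W, SE, N, E}
  4. ckA   = {W, SE, N}
  5. kcA   = {W, SE, N, NW, E, NE}
  6. ckcA  = {S}
applying k or c yields no new set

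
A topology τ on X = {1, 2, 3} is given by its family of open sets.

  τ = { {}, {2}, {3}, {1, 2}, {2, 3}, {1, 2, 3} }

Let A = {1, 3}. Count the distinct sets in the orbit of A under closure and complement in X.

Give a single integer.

cl via duality: int({2}) = {2}, so X∖{2} = {1, 3}
Write k for closure, c for complement:
  1. A     = {1, 3}
  2. cA    = {2}
  3. kcA   = {1, 2}
  4. ckcA  = {3}
applying k or c yields no new set

4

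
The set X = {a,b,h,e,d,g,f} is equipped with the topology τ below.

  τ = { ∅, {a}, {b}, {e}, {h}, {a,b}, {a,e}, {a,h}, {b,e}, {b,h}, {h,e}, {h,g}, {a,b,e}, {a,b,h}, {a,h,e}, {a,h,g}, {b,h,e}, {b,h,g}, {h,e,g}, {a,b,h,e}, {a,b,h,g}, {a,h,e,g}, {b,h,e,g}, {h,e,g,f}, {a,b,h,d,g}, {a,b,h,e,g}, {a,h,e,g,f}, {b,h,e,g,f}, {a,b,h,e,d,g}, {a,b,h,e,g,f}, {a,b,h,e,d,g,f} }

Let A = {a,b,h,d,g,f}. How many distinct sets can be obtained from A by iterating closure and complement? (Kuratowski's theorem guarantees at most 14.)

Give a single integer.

X∖A={e}, int(X∖A)={e}, hence cl(A)={a,b,h,d,g,f}
Orbit (k=closure, c=complement):
  1. A     = {a,b,h,d,g,f}
  2. cA    = {e}
  3. kcA   = {e,f}
  4. ckcA  = {a,b,h,d,g}
(closed under both — stop)

4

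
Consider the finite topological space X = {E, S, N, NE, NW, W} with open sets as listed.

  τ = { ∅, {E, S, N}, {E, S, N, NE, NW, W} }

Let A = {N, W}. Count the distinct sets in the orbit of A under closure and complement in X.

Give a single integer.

4

complement {E, S, NE, NW}; its interior ∅; cl(A) = X∖∅ = {E, S, N, NE, NW, W}
With k = closure, c = complement:
  1. A     = {N, W}
  2. kA    = {E, S, N, NE, NW, W}
  3. cA    = {E, S, NE, NW}
  4. ckA   = ∅
k, c of each give nothing new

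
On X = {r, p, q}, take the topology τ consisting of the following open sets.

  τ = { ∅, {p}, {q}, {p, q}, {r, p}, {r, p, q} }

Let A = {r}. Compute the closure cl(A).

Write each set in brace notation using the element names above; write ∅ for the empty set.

X∖A={p, q}, int(X∖A)={p, q}, hence cl(A)={r}

{r}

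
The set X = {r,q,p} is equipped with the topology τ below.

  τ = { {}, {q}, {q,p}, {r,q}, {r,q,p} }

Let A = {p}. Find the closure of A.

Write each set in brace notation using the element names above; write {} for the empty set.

closure: X∖int(X∖A) = X∖{r,q} = {p}

{p}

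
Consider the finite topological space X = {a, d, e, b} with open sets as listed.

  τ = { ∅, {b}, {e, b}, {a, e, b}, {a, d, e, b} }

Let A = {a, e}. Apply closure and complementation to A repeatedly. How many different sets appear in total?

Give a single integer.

complement {d, b}; its interior {b}; cl(A) = X∖{b} = {a, d, e}
With k = closure, c = complement:
  1. A     = {a, e}
  2. kA    = {a, d, e}
  3. cA    = {d, b}
  4. ckA   = {b}
  5. kcA   = {a, d, e, b}
  6. ckcA  = ∅
k, c of each give nothing new

6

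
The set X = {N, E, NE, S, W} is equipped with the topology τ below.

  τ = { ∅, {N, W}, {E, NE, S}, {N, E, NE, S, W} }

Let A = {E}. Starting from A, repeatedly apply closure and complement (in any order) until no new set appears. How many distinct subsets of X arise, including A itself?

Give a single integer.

6

closure: X∖int(X∖A) = X∖{N, W} = {E, NE, S}
Let k=closure and c=complement:
  1. A     = {E}
  2. kA    = {E, NE, S}
  3. cA    = {N, NE, S, W}
  4. ckA   = {N, W}
  5. kcA   = {N, E, NE, S, W}
  6. ckcA  = ∅
— saturated at 6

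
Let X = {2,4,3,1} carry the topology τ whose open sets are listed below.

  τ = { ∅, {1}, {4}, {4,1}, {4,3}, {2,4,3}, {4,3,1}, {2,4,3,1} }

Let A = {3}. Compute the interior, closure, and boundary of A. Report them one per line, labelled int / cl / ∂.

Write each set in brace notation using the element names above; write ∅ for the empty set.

opens ⊆ A: ∅; union → int = ∅
complement {2,4,1}; its interior {4,1}; cl(A) = X∖{4,1} = {2,3}
boundary = {2,3} ∖ ∅ = {2,3}

int(A) = ∅
cl(A)  = {2,3}
∂A     = {2,3}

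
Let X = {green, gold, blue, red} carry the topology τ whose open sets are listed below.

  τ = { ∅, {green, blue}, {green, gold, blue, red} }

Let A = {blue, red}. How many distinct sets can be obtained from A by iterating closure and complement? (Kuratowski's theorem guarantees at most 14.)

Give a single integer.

4

closure: X∖int(X∖A) = X∖∅ = {green, gold, blue, red}
Let k=closure and c=complement:
  1. A     = {blue, red}
  2. kA    = {green, gold, blue, red}
  3. cA    = {green, gold}
  4. ckA   = ∅
— saturated at 4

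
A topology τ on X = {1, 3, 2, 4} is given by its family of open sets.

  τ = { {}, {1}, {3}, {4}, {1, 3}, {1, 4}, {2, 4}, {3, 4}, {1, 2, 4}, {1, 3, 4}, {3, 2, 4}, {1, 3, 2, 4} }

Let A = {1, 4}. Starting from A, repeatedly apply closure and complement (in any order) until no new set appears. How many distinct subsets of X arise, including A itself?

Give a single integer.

X∖A={3, 2}, int(X∖A)={3}, hence cl(A)={1, 2, 4}
Orbit (k=closure, c=complement):
  1. A     = {1, 4}
  2. kA    = {1, 2, 4}
  3. cA    = {3, 2}
  4. ckA   = {3}
(closed under both — stop)

4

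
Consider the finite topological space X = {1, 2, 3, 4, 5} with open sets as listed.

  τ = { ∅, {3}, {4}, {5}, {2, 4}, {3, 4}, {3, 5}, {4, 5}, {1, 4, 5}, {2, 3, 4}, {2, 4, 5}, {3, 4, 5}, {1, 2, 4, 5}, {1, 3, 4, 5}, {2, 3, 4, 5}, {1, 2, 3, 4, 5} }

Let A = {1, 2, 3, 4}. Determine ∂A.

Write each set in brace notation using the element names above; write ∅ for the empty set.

{1}

opens ⊆ A: ∅, {4}, {3}, {3, 4}, {2, 4}, {2, 3, 4}; union → int = {2, 3, 4}
complement {5}; its interior {5}; cl(A) = X∖{5} = {1, 2, 3, 4}
boundary = {1, 2, 3, 4} ∖ {2, 3, 4} = {1}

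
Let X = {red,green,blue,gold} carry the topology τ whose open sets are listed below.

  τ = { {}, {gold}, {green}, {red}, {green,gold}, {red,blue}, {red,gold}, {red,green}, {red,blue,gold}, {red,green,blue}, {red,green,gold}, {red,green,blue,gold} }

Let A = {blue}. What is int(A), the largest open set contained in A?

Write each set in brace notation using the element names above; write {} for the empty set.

{}

U open, U⊆A: {}. int(A) = ⋃ = {}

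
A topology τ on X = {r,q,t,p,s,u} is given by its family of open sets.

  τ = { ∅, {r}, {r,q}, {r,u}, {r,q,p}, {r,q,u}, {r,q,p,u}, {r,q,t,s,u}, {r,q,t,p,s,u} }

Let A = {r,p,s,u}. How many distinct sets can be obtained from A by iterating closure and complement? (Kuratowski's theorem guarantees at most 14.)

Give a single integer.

closure: X∖int(X∖A) = X∖∅ = {r,q,t,p,s,u}
Let k=closure and c=complement:
  1. A     = {r,p,s,u}
  2. kA    = {r,q,t,p,s,u}
  3. cA    = {q,t}
  4. ckA   = ∅
  5. kcA   = {q,t,p,s}
  6. ckcA  = {r,u}
— saturated at 6

6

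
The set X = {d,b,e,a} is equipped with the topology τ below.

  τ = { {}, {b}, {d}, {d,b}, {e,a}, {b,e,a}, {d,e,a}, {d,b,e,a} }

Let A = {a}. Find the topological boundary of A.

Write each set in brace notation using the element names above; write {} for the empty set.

interior: largest open inside A is {} (from {})
cl via duality: int({d,b,e}) = {d,b}, so X∖{d,b} = {e,a}
cl∖int = {e,a}

{e,a}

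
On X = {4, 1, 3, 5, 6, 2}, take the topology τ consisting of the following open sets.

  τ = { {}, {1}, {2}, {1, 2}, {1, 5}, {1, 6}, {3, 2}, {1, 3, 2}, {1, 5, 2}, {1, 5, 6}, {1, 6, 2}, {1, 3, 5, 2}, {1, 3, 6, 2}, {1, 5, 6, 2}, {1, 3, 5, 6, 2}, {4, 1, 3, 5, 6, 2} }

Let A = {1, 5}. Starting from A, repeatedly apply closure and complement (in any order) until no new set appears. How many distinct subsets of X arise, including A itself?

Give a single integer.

complement {4, 3, 6, 2}; its interior {3, 2}; cl(A) = X∖{3, 2} = {4, 1, 5, 6}
With k = closure, c = complement:
  1. A     = {1, 5}
  2. kA    = {4, 1, 5, 6}
  3. cA    = {4, 3, 6, 2}
  4. ckA   = {3, 2}
  5. kckA  = {4, 3, 2}
  6. ckckA = {1, 5, 6}
k, c of each give nothing new

6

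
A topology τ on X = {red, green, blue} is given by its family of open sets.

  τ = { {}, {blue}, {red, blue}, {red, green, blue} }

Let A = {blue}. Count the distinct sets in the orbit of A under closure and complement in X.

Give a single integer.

X∖A={red, green}, int(X∖A)={}, hence cl(A)={red, green, blue}
Orbit (k=closure, c=complement):
  1. A     = {blue}
  2. kA    = {red, green, blue}
  3. cA    = {red, green}
  4. ckA   = {}
(closed under both — stop)

4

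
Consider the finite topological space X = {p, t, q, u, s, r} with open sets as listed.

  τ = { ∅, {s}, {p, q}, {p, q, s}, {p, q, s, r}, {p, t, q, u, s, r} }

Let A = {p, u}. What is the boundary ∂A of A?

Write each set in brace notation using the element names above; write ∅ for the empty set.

{p, t, q, u, r}

U open, U⊆A: ∅. int(A) = ⋃ = ∅
X∖A={t, q, s, r}, int(X∖A)={s}, hence cl(A)={p, t, q, u, r}
∂A: remove int from cl → {p, t, q, u, r}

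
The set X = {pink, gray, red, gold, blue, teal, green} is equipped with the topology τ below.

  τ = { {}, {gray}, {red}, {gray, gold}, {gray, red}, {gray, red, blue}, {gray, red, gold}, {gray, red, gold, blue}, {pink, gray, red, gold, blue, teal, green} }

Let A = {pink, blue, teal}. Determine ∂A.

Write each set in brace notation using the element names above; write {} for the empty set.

U open, U⊆A: {}. int(A) = ⋃ = {}
X∖A={gray, red, gold, green}, int(X∖A)={gray, red, gold}, hence cl(A)={pink, blue, teal, green}
∂A: remove int from cl → {pink, blue, teal, green}

{pink, blue, teal, green}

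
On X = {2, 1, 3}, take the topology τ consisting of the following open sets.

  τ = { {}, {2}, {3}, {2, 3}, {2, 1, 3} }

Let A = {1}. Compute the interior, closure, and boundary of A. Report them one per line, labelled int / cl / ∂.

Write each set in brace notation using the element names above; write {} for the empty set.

opens ⊆ A: {}; union → int = {}
complement {2, 3}; its interior {2, 3}; cl(A) = X∖{2, 3} = {1}
boundary = {1} ∖ {} = {1}

int(A) = {}
cl(A)  = {1}
∂A     = {1}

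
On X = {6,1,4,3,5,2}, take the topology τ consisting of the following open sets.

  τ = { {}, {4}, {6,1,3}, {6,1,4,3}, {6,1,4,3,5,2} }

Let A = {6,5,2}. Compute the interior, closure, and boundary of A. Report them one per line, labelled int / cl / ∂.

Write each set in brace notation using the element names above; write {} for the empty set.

U open, U⊆A: {}. int(A) = ⋃ = {}
X∖A={1,4,3}, int(X∖A)={4}, hence cl(A)={6,1,3,5,2}
∂A: remove int from cl → {6,1,3,5,2}

int(A) = {}
cl(A)  = {6,1,3,5,2}
∂A     = {6,1,3,5,2}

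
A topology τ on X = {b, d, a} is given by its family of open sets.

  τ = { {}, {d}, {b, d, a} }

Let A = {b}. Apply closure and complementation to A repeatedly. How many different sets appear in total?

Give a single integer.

6

closure: X∖int(X∖A) = X∖{d} = {b, a}
Let k=closure and c=complement:
  1. A     = {b}
  2. kA    = {b, a}
  3. cA    = {d, a}
  4. ckA   = {d}
  5. kcA   = {b, d, a}
  6. ckcA  = {}
— saturated at 6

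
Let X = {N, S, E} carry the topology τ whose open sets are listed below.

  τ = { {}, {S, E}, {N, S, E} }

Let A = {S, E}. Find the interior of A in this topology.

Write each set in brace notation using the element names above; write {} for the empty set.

open subsets of A: {}, {S, E}; so int(A) = {S, E}

{S, E}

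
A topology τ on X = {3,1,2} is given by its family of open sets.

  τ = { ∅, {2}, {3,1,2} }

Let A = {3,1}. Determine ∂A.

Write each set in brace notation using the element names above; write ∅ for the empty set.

{3,1}

open subsets of A: ∅; so int(A) = ∅
closure: X∖int(X∖A) = X∖{2} = {3,1}
∂A = {3,1} minus ∅ = {3,1}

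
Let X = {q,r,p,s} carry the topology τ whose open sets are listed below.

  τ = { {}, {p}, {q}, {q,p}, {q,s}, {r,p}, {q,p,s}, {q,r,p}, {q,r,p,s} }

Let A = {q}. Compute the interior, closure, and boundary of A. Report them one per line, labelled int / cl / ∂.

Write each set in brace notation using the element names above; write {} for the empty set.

int(A) = {q}
cl(A)  = {q,s}
∂A     = {s}

open subsets of A: {}, {q}; so int(A) = {q}
closure: X∖int(X∖A) = X∖{r,p} = {q,s}
∂A = {q,s} minus {q} = {s}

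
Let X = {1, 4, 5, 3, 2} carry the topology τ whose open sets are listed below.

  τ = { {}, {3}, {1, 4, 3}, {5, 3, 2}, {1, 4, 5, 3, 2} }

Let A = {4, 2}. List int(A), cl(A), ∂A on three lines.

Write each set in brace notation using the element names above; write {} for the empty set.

int(A) = {}
cl(A)  = {1, 4, 5, 2}
∂A     = {1, 4, 5, 2}

U open, U⊆A: {}. int(A) = ⋃ = {}
X∖A={1, 5, 3}, int(X∖A)={3}, hence cl(A)={1, 4, 5, 2}
∂A: remove int from cl → {1, 4, 5, 2}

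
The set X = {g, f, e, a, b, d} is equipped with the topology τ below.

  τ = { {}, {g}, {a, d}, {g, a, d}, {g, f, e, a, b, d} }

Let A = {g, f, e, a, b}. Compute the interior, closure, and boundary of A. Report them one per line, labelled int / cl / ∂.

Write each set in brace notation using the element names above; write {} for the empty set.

int(A) = {g}
cl(A)  = {g, f, e, a, b, d}
∂A     = {f, e, a, b, d}

opens ⊆ A: {}, {g}; union → int = {g}
complement {d}; its interior {}; cl(A) = X∖{} = {g, f, e, a, b, d}
boundary = {g, f, e, a, b, d} ∖ {g} = {f, e, a, b, d}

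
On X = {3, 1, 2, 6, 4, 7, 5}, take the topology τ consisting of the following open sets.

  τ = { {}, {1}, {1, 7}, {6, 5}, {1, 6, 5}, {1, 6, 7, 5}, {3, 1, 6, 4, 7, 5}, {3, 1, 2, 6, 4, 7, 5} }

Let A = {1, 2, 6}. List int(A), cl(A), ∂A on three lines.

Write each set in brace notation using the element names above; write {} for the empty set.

int(A) = {1}
cl(A)  = {3, 1, 2, 6, 4, 7, 5}
∂A     = {3, 2, 6, 4, 7, 5}

open subsets of A: {}, {1}; so int(A) = {1}
closure: X∖int(X∖A) = X∖{} = {3, 1, 2, 6, 4, 7, 5}
∂A = {3, 1, 2, 6, 4, 7, 5} minus {1} = {3, 2, 6, 4, 7, 5}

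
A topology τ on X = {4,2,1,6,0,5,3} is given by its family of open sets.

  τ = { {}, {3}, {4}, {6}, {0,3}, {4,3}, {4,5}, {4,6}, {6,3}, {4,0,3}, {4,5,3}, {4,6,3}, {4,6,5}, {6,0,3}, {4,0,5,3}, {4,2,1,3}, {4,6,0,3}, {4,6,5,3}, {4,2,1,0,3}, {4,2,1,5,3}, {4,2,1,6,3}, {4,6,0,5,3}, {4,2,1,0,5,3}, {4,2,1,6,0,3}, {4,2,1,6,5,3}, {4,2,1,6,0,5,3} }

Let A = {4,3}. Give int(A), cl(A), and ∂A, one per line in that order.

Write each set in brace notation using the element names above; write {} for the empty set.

int(A) = {4,3}
cl(A)  = {4,2,1,0,5,3}
∂A     = {2,1,0,5}

interior: largest open inside A is {4,3} (from {}, {4}, {3}, {4,3})
cl via duality: int({2,1,6,0,5}) = {6}, so X∖{6} = {4,2,1,0,5,3}
cl∖int = {2,1,0,5}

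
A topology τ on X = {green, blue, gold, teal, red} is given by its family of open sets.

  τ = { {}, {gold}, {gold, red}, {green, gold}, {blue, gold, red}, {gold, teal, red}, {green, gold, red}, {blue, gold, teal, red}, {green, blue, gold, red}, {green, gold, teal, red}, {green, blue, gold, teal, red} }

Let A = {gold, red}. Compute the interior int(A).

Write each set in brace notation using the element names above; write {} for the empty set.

{gold, red}

interior: largest open inside A is {gold, red} (from {}, {gold}, {gold, red})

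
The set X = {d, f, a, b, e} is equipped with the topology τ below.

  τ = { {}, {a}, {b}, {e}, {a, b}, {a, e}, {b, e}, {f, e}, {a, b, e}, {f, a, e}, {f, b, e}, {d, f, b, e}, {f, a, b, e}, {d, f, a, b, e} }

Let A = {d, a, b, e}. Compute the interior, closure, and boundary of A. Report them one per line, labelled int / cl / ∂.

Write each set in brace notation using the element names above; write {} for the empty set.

int(A) = {a, b, e}
cl(A)  = {d, f, a, b, e}
∂A     = {d, f}

open subsets of A: {}, {e}, {b}, {a}, {a, b}, {a, e}, {b, e}, {a, b, e}; so int(A) = {a, b, e}
closure: X∖int(X∖A) = X∖{} = {d, f, a, b, e}
∂A = {d, f, a, b, e} minus {a, b, e} = {d, f}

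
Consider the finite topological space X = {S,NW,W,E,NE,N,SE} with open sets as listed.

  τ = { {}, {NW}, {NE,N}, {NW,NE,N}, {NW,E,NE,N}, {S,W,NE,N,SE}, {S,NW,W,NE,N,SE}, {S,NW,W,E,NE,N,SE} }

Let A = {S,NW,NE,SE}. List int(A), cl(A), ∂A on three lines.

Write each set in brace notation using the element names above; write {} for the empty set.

int(A) = {NW}
cl(A)  = {S,NW,W,E,NE,N,SE}
∂A     = {S,W,E,NE,N,SE}

U open, U⊆A: {}, {NW}. int(A) = ⋃ = {NW}
X∖A={W,E,N}, int(X∖A)={}, hence cl(A)={S,NW,W,E,NE,N,SE}
∂A: remove int from cl → {S,W,E,NE,N,SE}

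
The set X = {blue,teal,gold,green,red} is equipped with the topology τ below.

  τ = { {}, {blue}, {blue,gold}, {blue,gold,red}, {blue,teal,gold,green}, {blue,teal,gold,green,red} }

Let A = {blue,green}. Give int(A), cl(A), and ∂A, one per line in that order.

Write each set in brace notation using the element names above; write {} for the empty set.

int(A) = {blue}
cl(A)  = {blue,teal,gold,green,red}
∂A     = {teal,gold,green,red}

opens ⊆ A: {}, {blue}; union → int = {blue}
complement {teal,gold,red}; its interior {}; cl(A) = X∖{} = {blue,teal,gold,green,red}
boundary = {blue,teal,gold,green,red} ∖ {blue} = {teal,gold,green,red}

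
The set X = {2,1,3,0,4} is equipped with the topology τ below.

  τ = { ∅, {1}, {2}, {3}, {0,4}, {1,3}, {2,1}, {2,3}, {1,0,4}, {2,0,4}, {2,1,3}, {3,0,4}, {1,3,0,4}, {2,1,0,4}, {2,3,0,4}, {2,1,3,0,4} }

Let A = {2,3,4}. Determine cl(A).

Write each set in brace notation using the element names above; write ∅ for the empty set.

{2,3,0,4}

X∖A={1,0}, int(X∖A)={1}, hence cl(A)={2,3,0,4}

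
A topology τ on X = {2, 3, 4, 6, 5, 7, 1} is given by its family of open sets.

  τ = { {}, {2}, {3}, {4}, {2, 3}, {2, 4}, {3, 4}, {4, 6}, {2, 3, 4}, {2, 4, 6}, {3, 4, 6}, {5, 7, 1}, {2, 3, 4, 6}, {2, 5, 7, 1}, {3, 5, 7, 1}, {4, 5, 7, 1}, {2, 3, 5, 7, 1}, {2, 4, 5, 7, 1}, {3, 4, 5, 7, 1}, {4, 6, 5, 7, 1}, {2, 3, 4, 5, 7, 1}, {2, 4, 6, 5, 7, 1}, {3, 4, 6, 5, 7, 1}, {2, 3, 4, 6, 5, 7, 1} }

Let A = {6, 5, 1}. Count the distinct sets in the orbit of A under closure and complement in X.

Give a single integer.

8

complement {2, 3, 4, 7}; its interior {2, 3, 4}; cl(A) = X∖{2, 3, 4} = {6, 5, 7, 1}
With k = closure, c = complement:
  1. A     = {6, 5, 1}
  2. kA    = {6, 5, 7, 1}
  3. cA    = {2, 3, 4, 7}
  4. ckA   = {2, 3, 4}
  5. kcA   = {2, 3, 4, 6, 5, 7, 1}
  6. kckA  = {2, 3, 4, 6}
  7. ckcA  = {}
  8. ckckA = {5, 7, 1}
k, c of each give nothing new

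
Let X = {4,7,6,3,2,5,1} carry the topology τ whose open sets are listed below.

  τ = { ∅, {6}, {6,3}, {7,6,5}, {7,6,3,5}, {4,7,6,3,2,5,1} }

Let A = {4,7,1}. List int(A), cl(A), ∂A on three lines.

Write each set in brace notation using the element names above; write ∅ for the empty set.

open subsets of A: ∅; so int(A) = ∅
closure: X∖int(X∖A) = X∖{6,3} = {4,7,2,5,1}
∂A = {4,7,2,5,1} minus ∅ = {4,7,2,5,1}

int(A) = ∅
cl(A)  = {4,7,2,5,1}
∂A     = {4,7,2,5,1}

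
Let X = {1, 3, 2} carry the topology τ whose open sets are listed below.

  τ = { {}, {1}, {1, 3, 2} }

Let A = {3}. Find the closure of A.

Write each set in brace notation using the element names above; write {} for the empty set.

cl via duality: int({1, 2}) = {1}, so X∖{1} = {3, 2}

{3, 2}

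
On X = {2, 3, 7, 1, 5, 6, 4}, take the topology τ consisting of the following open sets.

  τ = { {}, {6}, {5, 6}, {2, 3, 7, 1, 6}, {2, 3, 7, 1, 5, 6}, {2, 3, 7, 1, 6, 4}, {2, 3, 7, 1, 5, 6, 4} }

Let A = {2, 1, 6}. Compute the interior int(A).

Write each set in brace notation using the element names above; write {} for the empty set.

U open, U⊆A: {}, {6}. int(A) = ⋃ = {6}

{6}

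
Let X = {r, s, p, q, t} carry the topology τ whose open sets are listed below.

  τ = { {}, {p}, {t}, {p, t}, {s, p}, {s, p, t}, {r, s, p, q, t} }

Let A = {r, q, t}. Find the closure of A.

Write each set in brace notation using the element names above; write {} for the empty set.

X∖A={s, p}, int(X∖A)={s, p}, hence cl(A)={r, q, t}

{r, q, t}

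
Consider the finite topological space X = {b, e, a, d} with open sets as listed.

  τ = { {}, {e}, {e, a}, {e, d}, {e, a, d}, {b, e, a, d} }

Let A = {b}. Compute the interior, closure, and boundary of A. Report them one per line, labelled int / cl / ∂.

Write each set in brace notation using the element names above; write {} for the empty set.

interior: largest open inside A is {} (from {})
cl via duality: int({e, a, d}) = {e, a, d}, so X∖{e, a, d} = {b}
cl∖int = {b}

int(A) = {}
cl(A)  = {b}
∂A     = {b}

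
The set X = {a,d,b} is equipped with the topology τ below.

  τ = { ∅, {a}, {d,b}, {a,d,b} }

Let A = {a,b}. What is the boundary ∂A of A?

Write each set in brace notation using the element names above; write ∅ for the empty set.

{d,b}

open subsets of A: ∅, {a}; so int(A) = {a}
closure: X∖int(X∖A) = X∖∅ = {a,d,b}
∂A = {a,d,b} minus {a} = {d,b}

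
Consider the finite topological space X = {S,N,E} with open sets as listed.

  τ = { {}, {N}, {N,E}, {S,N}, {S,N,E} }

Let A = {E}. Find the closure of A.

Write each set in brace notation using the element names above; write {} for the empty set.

cl via duality: int({S,N}) = {S,N}, so X∖{S,N} = {E}

{E}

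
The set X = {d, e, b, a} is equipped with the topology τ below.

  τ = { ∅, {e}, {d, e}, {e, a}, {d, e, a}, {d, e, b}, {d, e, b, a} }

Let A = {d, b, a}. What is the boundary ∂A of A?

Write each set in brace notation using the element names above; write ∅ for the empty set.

{d, b, a}

opens ⊆ A: ∅; union → int = ∅
complement {e}; its interior {e}; cl(A) = X∖{e} = {d, b, a}
boundary = {d, b, a} ∖ ∅ = {d, b, a}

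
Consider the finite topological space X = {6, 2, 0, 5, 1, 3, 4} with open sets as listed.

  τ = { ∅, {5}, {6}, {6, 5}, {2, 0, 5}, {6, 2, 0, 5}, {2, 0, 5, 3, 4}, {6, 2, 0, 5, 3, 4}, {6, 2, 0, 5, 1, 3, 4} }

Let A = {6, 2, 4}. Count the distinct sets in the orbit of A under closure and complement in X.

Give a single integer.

closure: X∖int(X∖A) = X∖{5} = {6, 2, 0, 1, 3, 4}
Let k=closure and c=complement:
  1. A     = {6, 2, 4}
  2. kA    = {6, 2, 0, 1, 3, 4}
  3. cA    = {0, 5, 1, 3}
  4. ckA   = {5}
  5. kcA   = {2, 0, 5, 1, 3, 4}
  6. ckcA  = {6}
  7. kckcA = {6, 1}
  8. ckckcA = {2, 0, 5, 3, 4}
— saturated at 8

8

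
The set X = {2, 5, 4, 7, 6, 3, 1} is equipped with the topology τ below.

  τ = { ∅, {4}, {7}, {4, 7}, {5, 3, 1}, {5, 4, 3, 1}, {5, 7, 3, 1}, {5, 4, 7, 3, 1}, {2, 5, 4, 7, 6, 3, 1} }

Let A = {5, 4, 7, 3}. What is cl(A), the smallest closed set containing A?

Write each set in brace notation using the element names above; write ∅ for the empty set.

complement {2, 6, 1}; its interior ∅; cl(A) = X∖∅ = {2, 5, 4, 7, 6, 3, 1}

{2, 5, 4, 7, 6, 3, 1}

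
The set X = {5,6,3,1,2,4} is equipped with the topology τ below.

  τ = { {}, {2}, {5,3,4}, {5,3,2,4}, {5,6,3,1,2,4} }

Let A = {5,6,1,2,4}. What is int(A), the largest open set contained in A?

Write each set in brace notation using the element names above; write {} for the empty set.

opens ⊆ A: {}, {2}; union → int = {2}

{2}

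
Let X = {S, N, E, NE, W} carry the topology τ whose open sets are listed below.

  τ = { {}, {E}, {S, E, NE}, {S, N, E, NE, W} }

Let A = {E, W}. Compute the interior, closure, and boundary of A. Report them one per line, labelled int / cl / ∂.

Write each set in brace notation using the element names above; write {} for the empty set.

int(A) = {E}
cl(A)  = {S, N, E, NE, W}
∂A     = {S, N, NE, W}

open subsets of A: {}, {E}; so int(A) = {E}
closure: X∖int(X∖A) = X∖{} = {S, N, E, NE, W}
∂A = {S, N, E, NE, W} minus {E} = {S, N, NE, W}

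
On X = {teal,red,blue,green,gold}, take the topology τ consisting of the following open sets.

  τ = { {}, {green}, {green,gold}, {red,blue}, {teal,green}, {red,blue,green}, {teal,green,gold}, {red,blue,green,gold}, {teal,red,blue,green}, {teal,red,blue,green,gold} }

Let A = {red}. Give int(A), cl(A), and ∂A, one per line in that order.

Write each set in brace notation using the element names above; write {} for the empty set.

int(A) = {}
cl(A)  = {red,blue}
∂A     = {red,blue}

opens ⊆ A: {}; union → int = {}
complement {teal,blue,green,gold}; its interior {teal,green,gold}; cl(A) = X∖{teal,green,gold} = {red,blue}
boundary = {red,blue} ∖ {} = {red,blue}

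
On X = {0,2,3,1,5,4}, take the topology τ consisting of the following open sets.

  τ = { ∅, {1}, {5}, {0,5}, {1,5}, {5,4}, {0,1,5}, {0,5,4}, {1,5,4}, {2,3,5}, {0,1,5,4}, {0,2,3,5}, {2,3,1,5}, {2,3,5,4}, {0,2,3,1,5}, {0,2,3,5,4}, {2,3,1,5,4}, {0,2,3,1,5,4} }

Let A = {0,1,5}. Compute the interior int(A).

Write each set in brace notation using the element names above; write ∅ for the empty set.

interior: largest open inside A is {0,1,5} (from ∅, {1}, {5}, {1,5}, {0,5}, {0,1,5})

{0,1,5}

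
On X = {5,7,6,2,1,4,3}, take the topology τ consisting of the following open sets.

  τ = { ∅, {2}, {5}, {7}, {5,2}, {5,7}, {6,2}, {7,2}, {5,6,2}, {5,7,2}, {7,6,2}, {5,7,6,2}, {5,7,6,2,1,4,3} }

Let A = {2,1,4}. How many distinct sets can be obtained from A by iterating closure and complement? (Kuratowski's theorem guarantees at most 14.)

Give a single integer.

cl via duality: int({5,7,6,3}) = {5,7}, so X∖{5,7} = {6,2,1,4,3}
Write k for closure, c for complement:
  1. A     = {2,1,4}
  2. kA    = {6,2,1,4,3}
  3. cA    = {5,7,6,3}
  4. ckA   = {5,7}
  5. kcA   = {5,7,6,1,4,3}
  6. kckA  = {5,7,1,4,3}
  7. ckcA  = {2}
  8. ckckA = {6,2}
applying k or c yields no new set

8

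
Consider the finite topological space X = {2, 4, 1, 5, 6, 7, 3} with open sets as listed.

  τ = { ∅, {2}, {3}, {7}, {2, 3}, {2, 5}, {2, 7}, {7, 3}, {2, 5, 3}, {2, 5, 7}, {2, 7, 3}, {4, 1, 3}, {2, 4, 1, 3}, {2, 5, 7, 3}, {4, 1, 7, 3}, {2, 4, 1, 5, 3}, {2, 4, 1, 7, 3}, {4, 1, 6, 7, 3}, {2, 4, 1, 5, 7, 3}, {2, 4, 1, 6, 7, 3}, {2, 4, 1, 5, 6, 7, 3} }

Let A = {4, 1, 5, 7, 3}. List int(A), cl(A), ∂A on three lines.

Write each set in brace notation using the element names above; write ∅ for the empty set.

opens ⊆ A: ∅, {7}, {3}, {7, 3}, {4, 1, 3}, {4, 1, 7, 3}; union → int = {4, 1, 7, 3}
complement {2, 6}; its interior {2}; cl(A) = X∖{2} = {4, 1, 5, 6, 7, 3}
boundary = {4, 1, 5, 6, 7, 3} ∖ {4, 1, 7, 3} = {5, 6}

int(A) = {4, 1, 7, 3}
cl(A)  = {4, 1, 5, 6, 7, 3}
∂A     = {5, 6}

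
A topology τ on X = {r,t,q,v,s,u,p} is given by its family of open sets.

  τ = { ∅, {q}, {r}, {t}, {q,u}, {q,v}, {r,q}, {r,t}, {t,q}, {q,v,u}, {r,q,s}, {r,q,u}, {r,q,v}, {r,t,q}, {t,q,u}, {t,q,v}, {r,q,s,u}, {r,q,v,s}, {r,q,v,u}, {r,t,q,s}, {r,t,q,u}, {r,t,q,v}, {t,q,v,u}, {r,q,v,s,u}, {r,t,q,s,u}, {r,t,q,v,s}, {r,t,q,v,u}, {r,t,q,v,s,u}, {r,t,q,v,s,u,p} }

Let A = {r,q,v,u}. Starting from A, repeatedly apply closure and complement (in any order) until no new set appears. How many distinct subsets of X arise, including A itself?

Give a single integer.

6

X∖A={t,s,p}, int(X∖A)={t}, hence cl(A)={r,q,v,s,u,p}
Orbit (k=closure, c=complement):
  1. A     = {r,q,v,u}
  2. kA    = {r,q,v,s,u,p}
  3. cA    = {t,s,p}
  4. ckA   = {t}
  5. kckA  = {t,p}
  6. ckckA = {r,q,v,s,u}
(closed under both — stop)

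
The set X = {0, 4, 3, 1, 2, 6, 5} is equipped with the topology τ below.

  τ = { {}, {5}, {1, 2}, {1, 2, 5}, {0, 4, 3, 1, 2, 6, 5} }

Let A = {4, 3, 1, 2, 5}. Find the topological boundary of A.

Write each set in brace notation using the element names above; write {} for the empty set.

{0, 4, 3, 6}

opens ⊆ A: {}, {5}, {1, 2}, {1, 2, 5}; union → int = {1, 2, 5}
complement {0, 6}; its interior {}; cl(A) = X∖{} = {0, 4, 3, 1, 2, 6, 5}
boundary = {0, 4, 3, 1, 2, 6, 5} ∖ {1, 2, 5} = {0, 4, 3, 6}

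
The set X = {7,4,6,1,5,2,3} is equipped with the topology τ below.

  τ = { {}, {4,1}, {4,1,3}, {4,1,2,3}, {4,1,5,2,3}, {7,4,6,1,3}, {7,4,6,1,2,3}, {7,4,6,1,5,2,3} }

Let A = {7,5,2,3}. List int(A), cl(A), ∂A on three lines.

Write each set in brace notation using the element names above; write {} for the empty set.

int(A) = {}
cl(A)  = {7,6,5,2,3}
∂A     = {7,6,5,2,3}

open subsets of A: {}; so int(A) = {}
closure: X∖int(X∖A) = X∖{4,1} = {7,6,5,2,3}
∂A = {7,6,5,2,3} minus {} = {7,6,5,2,3}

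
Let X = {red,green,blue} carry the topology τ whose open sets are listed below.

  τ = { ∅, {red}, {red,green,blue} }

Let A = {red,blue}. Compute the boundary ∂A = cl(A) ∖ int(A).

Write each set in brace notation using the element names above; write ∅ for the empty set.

{green,blue}

U open, U⊆A: ∅, {red}. int(A) = ⋃ = {red}
X∖A={green}, int(X∖A)=∅, hence cl(A)={red,green,blue}
∂A: remove int from cl → {green,blue}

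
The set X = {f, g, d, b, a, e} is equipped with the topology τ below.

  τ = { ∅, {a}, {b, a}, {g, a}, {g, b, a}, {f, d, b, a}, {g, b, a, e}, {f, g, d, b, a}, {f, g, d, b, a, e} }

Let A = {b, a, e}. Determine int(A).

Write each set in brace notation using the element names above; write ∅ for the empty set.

{b, a}

open subsets of A: ∅, {a}, {b, a}; so int(A) = {b, a}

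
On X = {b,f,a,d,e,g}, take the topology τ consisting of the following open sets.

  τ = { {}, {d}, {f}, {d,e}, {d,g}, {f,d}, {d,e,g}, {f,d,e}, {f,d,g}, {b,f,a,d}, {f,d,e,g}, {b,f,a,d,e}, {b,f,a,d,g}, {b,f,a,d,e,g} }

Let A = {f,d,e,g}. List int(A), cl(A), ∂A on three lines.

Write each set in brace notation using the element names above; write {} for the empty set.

int(A) = {f,d,e,g}
cl(A)  = {b,f,a,d,e,g}
∂A     = {b,a}

interior: largest open inside A is {f,d,e,g} (from {}, {f}, {d}, {d,e}, {f,d}, {d,g}, {f,d,e}, {d,e,g}, {f,d,g}, {f,d,e,g})
cl via duality: int({b,a}) = {}, so X∖{} = {b,f,a,d,e,g}
cl∖int = {b,a}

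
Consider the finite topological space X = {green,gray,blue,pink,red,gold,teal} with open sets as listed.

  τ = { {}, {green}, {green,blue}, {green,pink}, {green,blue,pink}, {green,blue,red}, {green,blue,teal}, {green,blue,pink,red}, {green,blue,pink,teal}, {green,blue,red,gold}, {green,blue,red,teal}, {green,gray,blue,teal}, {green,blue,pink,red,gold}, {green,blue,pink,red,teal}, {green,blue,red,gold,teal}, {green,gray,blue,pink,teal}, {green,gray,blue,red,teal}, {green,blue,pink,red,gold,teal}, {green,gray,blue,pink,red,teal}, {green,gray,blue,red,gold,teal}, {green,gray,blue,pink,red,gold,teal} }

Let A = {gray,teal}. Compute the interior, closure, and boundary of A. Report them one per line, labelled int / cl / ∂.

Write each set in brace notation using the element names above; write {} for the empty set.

int(A) = {}
cl(A)  = {gray,teal}
∂A     = {gray,teal}

U open, U⊆A: {}. int(A) = ⋃ = {}
X∖A={green,blue,pink,red,gold}, int(X∖A)={green,blue,pink,red,gold}, hence cl(A)={gray,teal}
∂A: remove int from cl → {gray,teal}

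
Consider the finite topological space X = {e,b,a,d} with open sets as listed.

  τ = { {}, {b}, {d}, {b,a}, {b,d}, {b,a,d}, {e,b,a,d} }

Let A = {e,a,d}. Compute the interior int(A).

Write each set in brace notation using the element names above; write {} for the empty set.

{d}

open subsets of A: {}, {d}; so int(A) = {d}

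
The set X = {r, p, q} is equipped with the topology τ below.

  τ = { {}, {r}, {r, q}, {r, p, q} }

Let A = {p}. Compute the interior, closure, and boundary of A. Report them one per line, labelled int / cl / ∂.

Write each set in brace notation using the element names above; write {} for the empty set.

int(A) = {}
cl(A)  = {p}
∂A     = {p}

opens ⊆ A: {}; union → int = {}
complement {r, q}; its interior {r, q}; cl(A) = X∖{r, q} = {p}
boundary = {p} ∖ {} = {p}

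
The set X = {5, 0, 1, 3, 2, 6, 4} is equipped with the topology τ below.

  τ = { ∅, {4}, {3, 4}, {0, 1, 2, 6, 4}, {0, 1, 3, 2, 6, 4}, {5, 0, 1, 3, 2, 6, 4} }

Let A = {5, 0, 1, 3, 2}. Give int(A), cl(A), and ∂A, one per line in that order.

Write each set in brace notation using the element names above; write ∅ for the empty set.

interior: largest open inside A is ∅ (from ∅)
cl via duality: int({6, 4}) = {4}, so X∖{4} = {5, 0, 1, 3, 2, 6}
cl∖int = {5, 0, 1, 3, 2, 6}

int(A) = ∅
cl(A)  = {5, 0, 1, 3, 2, 6}
∂A     = {5, 0, 1, 3, 2, 6}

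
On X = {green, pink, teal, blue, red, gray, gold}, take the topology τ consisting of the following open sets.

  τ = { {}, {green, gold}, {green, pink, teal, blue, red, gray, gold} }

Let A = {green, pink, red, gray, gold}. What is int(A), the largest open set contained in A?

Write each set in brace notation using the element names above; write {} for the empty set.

{green, gold}

interior: largest open inside A is {green, gold} (from {}, {green, gold})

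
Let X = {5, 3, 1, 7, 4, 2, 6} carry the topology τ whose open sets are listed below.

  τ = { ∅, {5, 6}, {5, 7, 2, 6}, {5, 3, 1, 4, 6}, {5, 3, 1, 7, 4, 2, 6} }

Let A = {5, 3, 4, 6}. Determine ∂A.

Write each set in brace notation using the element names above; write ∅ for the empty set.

U open, U⊆A: ∅, {5, 6}. int(A) = ⋃ = {5, 6}
X∖A={1, 7, 2}, int(X∖A)=∅, hence cl(A)={5, 3, 1, 7, 4, 2, 6}
∂A: remove int from cl → {3, 1, 7, 4, 2}

{3, 1, 7, 4, 2}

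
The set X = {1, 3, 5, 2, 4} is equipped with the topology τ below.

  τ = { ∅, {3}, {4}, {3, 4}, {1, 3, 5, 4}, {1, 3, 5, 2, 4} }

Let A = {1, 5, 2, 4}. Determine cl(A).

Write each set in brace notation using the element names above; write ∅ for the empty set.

cl via duality: int({3}) = {3}, so X∖{3} = {1, 5, 2, 4}

{1, 5, 2, 4}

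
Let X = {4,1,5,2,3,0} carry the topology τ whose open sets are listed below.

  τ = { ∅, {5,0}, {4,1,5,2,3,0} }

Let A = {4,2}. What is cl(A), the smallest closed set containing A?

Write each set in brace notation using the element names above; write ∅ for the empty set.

{4,1,2,3}

X∖A={1,5,3,0}, int(X∖A)={5,0}, hence cl(A)={4,1,2,3}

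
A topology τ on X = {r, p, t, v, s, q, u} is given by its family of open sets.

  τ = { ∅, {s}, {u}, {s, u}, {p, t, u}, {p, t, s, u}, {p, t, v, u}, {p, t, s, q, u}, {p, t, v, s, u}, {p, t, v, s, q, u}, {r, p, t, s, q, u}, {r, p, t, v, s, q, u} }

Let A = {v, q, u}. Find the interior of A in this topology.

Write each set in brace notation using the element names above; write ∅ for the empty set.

opens ⊆ A: ∅, {u}; union → int = {u}

{u}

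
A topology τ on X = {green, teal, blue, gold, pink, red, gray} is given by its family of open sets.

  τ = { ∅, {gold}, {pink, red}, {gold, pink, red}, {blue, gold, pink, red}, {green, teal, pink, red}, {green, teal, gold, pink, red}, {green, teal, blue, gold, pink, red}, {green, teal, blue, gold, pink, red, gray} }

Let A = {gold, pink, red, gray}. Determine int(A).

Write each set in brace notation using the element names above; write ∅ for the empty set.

opens ⊆ A: ∅, {gold}, {pink, red}, {gold, pink, red}; union → int = {gold, pink, red}

{gold, pink, red}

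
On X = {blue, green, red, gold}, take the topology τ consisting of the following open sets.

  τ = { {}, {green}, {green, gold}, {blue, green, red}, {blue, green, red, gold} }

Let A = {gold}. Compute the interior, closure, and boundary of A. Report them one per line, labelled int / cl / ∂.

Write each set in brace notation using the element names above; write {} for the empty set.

open subsets of A: {}; so int(A) = {}
closure: X∖int(X∖A) = X∖{blue, green, red} = {gold}
∂A = {gold} minus {} = {gold}

int(A) = {}
cl(A)  = {gold}
∂A     = {gold}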